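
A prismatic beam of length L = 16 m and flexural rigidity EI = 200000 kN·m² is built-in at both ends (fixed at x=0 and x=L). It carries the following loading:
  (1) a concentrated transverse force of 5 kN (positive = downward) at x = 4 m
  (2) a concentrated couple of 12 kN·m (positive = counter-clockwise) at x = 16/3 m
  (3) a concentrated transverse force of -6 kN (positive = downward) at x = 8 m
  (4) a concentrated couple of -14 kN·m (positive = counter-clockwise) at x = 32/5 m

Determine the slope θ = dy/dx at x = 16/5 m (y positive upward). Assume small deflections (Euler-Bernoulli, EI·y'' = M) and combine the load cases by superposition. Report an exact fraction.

Load 1 — point force P=5 kN at a=4 m (b=L-a=12):
  θ_1 = -Pb²x(2aL-(3a+b)x)/(2L³EI)  [x≤a] = -5·12²·(16/5)·(2·4·16-(3·4+12)·(16/5))/(2·16³·200000) = -9/125000 rad
Load 2 — applied couple M₀=12 kN·m at a=16/3 m (b=L-a=32/3):
  θ_2 = (R_Ax²/2 - M_Ax)/EI  [x≤a] with R_A=1, M_A=0 = (1·(16/5)²/2 - 0·(16/5))/200000 = 2/78125 rad
Load 3 — point force P=-6 kN at a=8 m (b=L-a=8):
  θ_3 = -Pb²x(2aL-(3a+b)x)/(2L³EI)  [x≤a] = -(-6)·8²·(16/5)·(2·8·16-(3·8+8)·(16/5))/(2·16³·200000) = 9/78125 rad
Load 4 — applied couple M₀=-14 kN·m at a=32/5 m (b=L-a=48/5):
  θ_4 = (R_Ax²/2 - M_Ax)/EI  [x≤a] with R_A=-63/50, M_A=-42/25 = ((-63/50)·(16/5)²/2 - (-42/25)·(16/5))/200000 = -21/3906250 rad
Superposition: θ = Σ θ_i = 991/15625000 rad ≈ 0.000063 rad

θ(16/5) = 991/15625000 rad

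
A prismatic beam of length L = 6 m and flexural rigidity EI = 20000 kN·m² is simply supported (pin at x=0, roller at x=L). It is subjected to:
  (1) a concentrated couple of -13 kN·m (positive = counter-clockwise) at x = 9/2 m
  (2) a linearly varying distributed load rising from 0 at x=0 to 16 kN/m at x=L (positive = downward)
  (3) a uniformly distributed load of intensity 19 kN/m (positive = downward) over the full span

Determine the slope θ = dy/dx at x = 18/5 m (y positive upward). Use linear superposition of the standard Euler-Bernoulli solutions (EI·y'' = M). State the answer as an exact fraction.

Load 1 — applied couple M₀=-13 kN·m at a=9/2 m (b=L-a=3/2):
  θ_1 = (M₀x²/(2L)+C₁)/EI  [x≤a] with C₁=M₀(3b²-L²)/(6L)=169/16 = ((-13)·(18/5)²/(2·6)+(169/16))/20000 = -1391/8000000 rad
Load 2 — triangular load w₀=16 kN/m (0→w₀ over full span):
  θ_2 = -w₀(7L⁴-30L²x²+15x⁴)/(360LEI) = -16·(7·6⁴-30·6²·(18/5)²+15·(18/5)⁴)/(360·6·20000) = 348/390625 rad
Load 3 — uniform load w=19 kN/m over full span:
  θ_3 = -w(L³-6Lx²+4x³)/(24EI) = -19·(6³-6·6·(18/5)²+4·(18/5)³)/(24·20000) = 6327/2500000 rad
Superposition: θ = Σ θ_i = 649561/200000000 rad ≈ 0.003248 rad

θ(18/5) = 649561/200000000 rad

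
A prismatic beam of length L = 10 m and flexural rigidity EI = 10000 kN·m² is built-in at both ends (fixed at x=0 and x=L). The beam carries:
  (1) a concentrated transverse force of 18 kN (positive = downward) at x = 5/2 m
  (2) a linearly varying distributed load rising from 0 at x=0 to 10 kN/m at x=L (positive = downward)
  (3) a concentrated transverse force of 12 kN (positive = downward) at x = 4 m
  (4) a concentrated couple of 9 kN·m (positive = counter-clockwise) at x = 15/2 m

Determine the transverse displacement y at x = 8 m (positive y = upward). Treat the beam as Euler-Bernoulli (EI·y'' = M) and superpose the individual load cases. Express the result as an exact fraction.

Load 1 — point force P=18 kN at a=5/2 m (b=L-a=15/2):
  y_1 = -Pa²(L-x)²(3bL-(3b+a)(L-x))/(6L³EI)  [x>a] = -18·(5/2)²·(10-8)²·(3·(15/2)·10-(3·(15/2)+(5/2))·(10-8))/(6·10³·10000) = -21/16000 m
Load 2 — triangular load w₀=10 kN/m (0→w₀ over full span):
  y_2 = -w₀x²(L-x)²(x+2L)/(120LEI) = -10·8²·(10-8)²·(8+2·10)/(120·10·10000) = -56/9375 m
Load 3 — point force P=12 kN at a=4 m (b=L-a=6):
  y_3 = -Pa²(L-x)²(3bL-(3b+a)(L-x))/(6L³EI)  [x>a] = -12·4²·(10-8)²·(3·6·10-(3·6+4)·(10-8))/(6·10³·10000) = -136/78125 m
Load 4 — applied couple M₀=9 kN·m at a=15/2 m (b=L-a=5/2):
  y_4 = (R_Ax³/6 - M_Ax²/2 - M₀(x-a)²/2)/EI  [x>a] with R_A=81/80, M_A=45/16 = ((81/80)·8³/6 - (45/16)·8²/2 - 9·(8-(15/2))²/2)/10000 = -189/400000 m
Superposition: y = Σ y_i = -142487/15000000 m ≈ -0.009499 m

y(8) = -142487/15000000 m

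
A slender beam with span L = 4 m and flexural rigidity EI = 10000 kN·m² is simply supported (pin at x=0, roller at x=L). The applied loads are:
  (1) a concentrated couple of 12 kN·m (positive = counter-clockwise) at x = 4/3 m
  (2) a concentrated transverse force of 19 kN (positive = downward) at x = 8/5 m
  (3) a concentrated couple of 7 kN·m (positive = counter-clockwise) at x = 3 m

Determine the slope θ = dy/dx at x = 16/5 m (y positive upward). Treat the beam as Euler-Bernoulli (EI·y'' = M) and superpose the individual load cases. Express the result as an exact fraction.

θ(16/5) = 13987/10000000 rad

Load 1 — applied couple M₀=12 kN·m at a=4/3 m (b=L-a=8/3):
  θ_1 = (M₀x²/(2L)-M₀(x-a)+C₁)/EI  [x>a] with C₁=M₀(3b²-L²)/(6L)=8/3 = (12·(16/5)²/(2·4)-12·((16/5)-(4/3))+(8/3))/10000 = -41/93750 rad
Load 2 — point force P=19 kN at a=8/5 m (b=L-a=12/5):
  θ_2 = -Pa(2L²-6Lx+3x²+a²)/(6LEI)  [x>a] = -19·(8/5)·(2·4²-6·4·(16/5)+3·(16/5)²+(8/5)²)/(6·4·10000) = 114/78125 rad
Load 3 — applied couple M₀=7 kN·m at a=3 m (b=L-a=1):
  θ_3 = (M₀x²/(2L)-M₀(x-a)+C₁)/EI  [x>a] with C₁=M₀(3b²-L²)/(6L)=-91/24 = (7·(16/5)²/(2·4)-7·((16/5)-3)+(-91/24))/10000 = 2261/6000000 rad
Superposition: θ = Σ θ_i = 13987/10000000 rad ≈ 0.001399 rad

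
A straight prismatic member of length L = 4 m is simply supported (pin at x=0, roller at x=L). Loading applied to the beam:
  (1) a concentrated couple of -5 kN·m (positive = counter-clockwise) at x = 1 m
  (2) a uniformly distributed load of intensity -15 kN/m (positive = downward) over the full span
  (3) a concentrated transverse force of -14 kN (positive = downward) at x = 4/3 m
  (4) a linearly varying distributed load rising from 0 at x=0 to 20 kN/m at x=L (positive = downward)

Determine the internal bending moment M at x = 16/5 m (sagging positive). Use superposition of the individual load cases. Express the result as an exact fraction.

M(16/5) = -493/75 kN·m

Load 1 — applied couple M₀=-5 kN·m at a=1 m (b=L-a=3):
  M_1 = M₀x/L - M₀  [x>a] = (-5)·(16/5)/4 - (-5) = 1 kN·m
Load 2 — uniform load w=-15 kN/m over full span:
  M_2 = wx(L-x)/2 = (-15)·(16/5)·(4-(16/5))/2 = -96/5 kN·m
Load 3 — point force P=-14 kN at a=4/3 m (b=L-a=8/3):
  M_3 = Pa(L-x)/L  [x>a] = (-14)·(4/3)·(4-(16/5))/4 = -56/15 kN·m
Load 4 — triangular load w₀=20 kN/m (0→w₀ over full span):
  M_4 = w₀Lx/6 - w₀x³/(6L) = 20·4·(16/5)/6 - 20·(16/5)³/(6·4) = 384/25 kN·m
Superposition: M = Σ M_i = -493/75 kN·m ≈ -6.573333 kN·m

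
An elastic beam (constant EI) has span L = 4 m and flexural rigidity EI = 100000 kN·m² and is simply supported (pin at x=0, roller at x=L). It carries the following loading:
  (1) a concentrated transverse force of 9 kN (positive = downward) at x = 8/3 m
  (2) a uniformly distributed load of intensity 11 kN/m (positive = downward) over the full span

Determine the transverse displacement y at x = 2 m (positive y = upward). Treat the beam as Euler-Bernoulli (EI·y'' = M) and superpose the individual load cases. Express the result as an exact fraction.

Load 1 — point force P=9 kN at a=8/3 m (b=L-a=4/3):
  y_1 = -Pbx(L²-b²-x²)/(6LEI)  [x≤a] = -9·(4/3)·2·(4²-(4/3)²-2²)/(6·4·100000) = -23/225000 m
Load 2 — uniform load w=11 kN/m over full span:
  y_2 = -wx(L³-2Lx²+x³)/(24EI) = -11·2·(4³-2·4·2²+2³)/(24·100000) = -11/30000 m
Superposition: y = Σ y_i = -211/450000 m ≈ -0.000469 m

y(2) = -211/450000 m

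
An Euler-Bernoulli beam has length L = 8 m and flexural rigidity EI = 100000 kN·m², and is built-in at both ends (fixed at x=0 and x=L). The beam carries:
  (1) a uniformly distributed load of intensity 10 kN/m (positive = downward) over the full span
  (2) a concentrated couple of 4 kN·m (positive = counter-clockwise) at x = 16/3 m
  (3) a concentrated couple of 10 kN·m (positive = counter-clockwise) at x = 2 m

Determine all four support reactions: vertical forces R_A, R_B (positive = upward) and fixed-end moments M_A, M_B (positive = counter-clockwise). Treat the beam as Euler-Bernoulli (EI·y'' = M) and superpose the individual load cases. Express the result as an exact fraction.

R_A = 4039/96 kN, M_A = 1267/24 kN·m, R_B = 3641/96 kN, M_B = -1205/24 kN·m

Load 1 — uniform load w=10 kN/m over full span:
  R_A = wL/2 = 10·8/2 = 40 kN
  M_A = wL²/12 = 10·8²/12 = 160/3 kN·m
  R_B = wL/2 = 10·8/2 = 40 kN
  M_B = -wL²/12 = -10·8²/12 = -160/3 kN·m
Load 2 — applied couple M₀=4 kN·m at a=16/3 m (b=L-a=8/3):
  R_A = 6M₀ab/L³ = 6·4·(16/3)·(8/3)/8³ = 2/3 kN
  M_A = M₀b(2a-b)/L² = 4·(8/3)·(2·(16/3)-(8/3))/8² = 4/3 kN·m
  R_B = -6M₀ab/L³ = -6·4·(16/3)·(8/3)/8³ = -2/3 kN
  M_B = M₀a(2b-a)/L² = 4·(16/3)·(2·(8/3)-(16/3))/8² = 0 kN·m
Load 3 — applied couple M₀=10 kN·m at a=2 m (b=L-a=6):
  R_A = 6M₀ab/L³ = 6·10·2·6/8³ = 45/32 kN
  M_A = M₀b(2a-b)/L² = 10·6·(2·2-6)/8² = -15/8 kN·m
  R_B = -6M₀ab/L³ = -6·10·2·6/8³ = -45/32 kN
  M_B = M₀a(2b-a)/L² = 10·2·(2·6-2)/8² = 25/8 kN·m
Superposition: R_A = 4039/96 kN, M_A = 1267/24 kN·m, R_B = 3641/96 kN, M_B = -1205/24 kN·m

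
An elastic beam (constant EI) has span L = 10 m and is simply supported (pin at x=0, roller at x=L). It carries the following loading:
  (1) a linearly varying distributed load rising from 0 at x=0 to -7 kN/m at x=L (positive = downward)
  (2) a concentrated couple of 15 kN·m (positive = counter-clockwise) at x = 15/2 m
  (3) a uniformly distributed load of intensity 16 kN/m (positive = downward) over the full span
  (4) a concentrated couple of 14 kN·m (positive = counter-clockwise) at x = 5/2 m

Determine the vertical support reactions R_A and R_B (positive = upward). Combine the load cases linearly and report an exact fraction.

R_A = 2137/30 kN, R_B = 1613/30 kN

Load 1 — triangular load w₀=-7 kN/m (0→w₀ over full span):
  R_A = w₀L/6 = (-7)·10/6 = -35/3 kN
  R_B = w₀L/3 = (-7)·10/3 = -70/3 kN
Load 2 — applied couple M₀=15 kN·m at a=15/2 m (b=L-a=5/2):
  R_A = M₀/L = 15/10 = 3/2 kN
  R_B = -M₀/L = -15/10 = -3/2 kN
Load 3 — uniform load w=16 kN/m over full span:
  R_A = wL/2 = 16·10/2 = 80 kN
  R_B = wL/2 = 16·10/2 = 80 kN
Load 4 — applied couple M₀=14 kN·m at a=5/2 m (b=L-a=15/2):
  R_A = M₀/L = 14/10 = 7/5 kN
  R_B = -M₀/L = -14/10 = -7/5 kN
Superposition: R_A = 2137/30 kN, R_B = 1613/30 kN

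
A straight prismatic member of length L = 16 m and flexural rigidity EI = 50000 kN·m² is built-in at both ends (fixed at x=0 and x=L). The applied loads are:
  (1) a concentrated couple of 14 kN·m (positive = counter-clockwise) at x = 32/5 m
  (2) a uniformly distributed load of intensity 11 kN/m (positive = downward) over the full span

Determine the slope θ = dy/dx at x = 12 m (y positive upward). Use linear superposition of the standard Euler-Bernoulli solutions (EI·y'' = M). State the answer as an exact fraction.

Load 1 — applied couple M₀=14 kN·m at a=32/5 m (b=L-a=48/5):
  θ_1 = (R_Ax²/2 - M_Ax - M₀(x-a))/EI  [x>a] with R_A=63/50, M_A=42/25 = ((63/50)·12²/2 - (42/25)·12 - 14·(12-(32/5)))/50000 = -49/312500 rad
Load 2 — uniform load w=11 kN/m over full span:
  θ_2 = -wx(L-x)(L-2x)/(12EI) = -11·12·(16-12)·(16-2·12)/(12·50000) = 22/3125 rad
Superposition: θ = Σ θ_i = 2151/312500 rad ≈ 0.006883 rad

θ(12) = 2151/312500 rad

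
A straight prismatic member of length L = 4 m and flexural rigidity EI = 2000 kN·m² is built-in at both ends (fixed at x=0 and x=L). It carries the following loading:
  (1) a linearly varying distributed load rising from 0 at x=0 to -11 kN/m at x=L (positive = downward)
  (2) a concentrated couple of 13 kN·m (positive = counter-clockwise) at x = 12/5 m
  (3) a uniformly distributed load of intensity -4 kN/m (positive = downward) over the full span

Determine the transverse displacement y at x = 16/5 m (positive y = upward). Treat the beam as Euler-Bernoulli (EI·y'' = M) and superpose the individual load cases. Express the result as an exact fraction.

y(16/5) = 16841/11718750 m

Load 1 — triangular load w₀=-11 kN/m (0→w₀ over full span):
  y_1 = -w₀x²(L-x)²(x+2L)/(120LEI) = -(-11)·(16/5)²·(4-(16/5))²·((16/5)+2·4)/(120·4·2000) = 4928/5859375 m
Load 2 — applied couple M₀=13 kN·m at a=12/5 m (b=L-a=8/5):
  y_2 = (R_Ax³/6 - M_Ax²/2 - M₀(x-a)²/2)/EI  [x>a] with R_A=117/25, M_A=104/25 = ((117/25)·(16/5)³/6 - (104/25)·(16/5)²/2 - 13·((16/5)-(12/5))²/2)/2000 = 39/781250 m
Load 3 — uniform load w=-4 kN/m over full span:
  y_3 = -wx²(L-x)²/(24EI) = -(-4)·(16/5)²·(4-(16/5))²/(24·2000) = 128/234375 m
Superposition: y = Σ y_i = 16841/11718750 m ≈ 0.001437 m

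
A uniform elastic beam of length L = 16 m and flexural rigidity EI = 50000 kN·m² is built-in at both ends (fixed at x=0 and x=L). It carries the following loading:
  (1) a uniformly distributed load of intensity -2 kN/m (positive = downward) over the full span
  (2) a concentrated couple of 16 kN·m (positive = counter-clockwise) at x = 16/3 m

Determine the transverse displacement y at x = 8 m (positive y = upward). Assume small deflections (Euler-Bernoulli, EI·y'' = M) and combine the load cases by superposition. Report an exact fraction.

y(8) = 224/28125 m

Load 1 — uniform load w=-2 kN/m over full span:
  y_1 = -wx²(L-x)²/(24EI) = -(-2)·8²·(16-8)²/(24·50000) = 64/9375 m
Load 2 — applied couple M₀=16 kN·m at a=16/3 m (b=L-a=32/3):
  y_2 = (R_Ax³/6 - M_Ax²/2 - M₀(x-a)²/2)/EI  [x>a] with R_A=4/3, M_A=0 = ((4/3)·8³/6 - 0·8²/2 - 16·(8-(16/3))²/2)/50000 = 32/28125 m
Superposition: y = Σ y_i = 224/28125 m ≈ 0.007964 m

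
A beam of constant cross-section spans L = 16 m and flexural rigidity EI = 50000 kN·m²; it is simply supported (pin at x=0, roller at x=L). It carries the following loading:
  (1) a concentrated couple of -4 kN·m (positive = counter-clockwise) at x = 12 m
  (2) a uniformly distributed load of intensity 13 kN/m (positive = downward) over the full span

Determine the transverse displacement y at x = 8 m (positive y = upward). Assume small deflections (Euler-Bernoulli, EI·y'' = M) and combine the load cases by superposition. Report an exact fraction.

y(8) = -2071/9375 m

Load 1 — applied couple M₀=-4 kN·m at a=12 m (b=L-a=4):
  y_1 = (M₀x³/(6L)+C₁x)/EI  [x≤a] with C₁=M₀(3b²-L²)/(6L)=26/3 = ((-4)·8³/(6·16)+(26/3)·8)/50000 = 3/3125 m
Load 2 — uniform load w=13 kN/m over full span:
  y_2 = -wx(L³-2Lx²+x³)/(24EI) = -13·8·(16³-2·16·8²+8³)/(24·50000) = -416/1875 m
Superposition: y = Σ y_i = -2071/9375 m ≈ -0.220907 m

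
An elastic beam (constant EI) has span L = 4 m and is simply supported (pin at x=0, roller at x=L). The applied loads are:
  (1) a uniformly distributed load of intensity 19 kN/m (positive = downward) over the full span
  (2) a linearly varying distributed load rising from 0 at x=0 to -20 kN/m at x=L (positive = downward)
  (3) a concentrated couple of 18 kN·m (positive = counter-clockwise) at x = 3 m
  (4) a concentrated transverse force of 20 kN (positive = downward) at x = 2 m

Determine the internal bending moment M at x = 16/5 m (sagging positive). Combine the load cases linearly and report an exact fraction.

Load 1 — uniform load w=19 kN/m over full span:
  M_1 = wx(L-x)/2 = 19·(16/5)·(4-(16/5))/2 = 608/25 kN·m
Load 2 — triangular load w₀=-20 kN/m (0→w₀ over full span):
  M_2 = w₀Lx/6 - w₀x³/(6L) = (-20)·4·(16/5)/6 - (-20)·(16/5)³/(6·4) = -384/25 kN·m
Load 3 — applied couple M₀=18 kN·m at a=3 m (b=L-a=1):
  M_3 = M₀x/L - M₀  [x>a] = 18·(16/5)/4 - 18 = -18/5 kN·m
Load 4 — point force P=20 kN at a=2 m (b=L-a=2):
  M_4 = Pa(L-x)/L  [x>a] = 20·2·(4-(16/5))/4 = 8 kN·m
Superposition: M = Σ M_i = 334/25 kN·m ≈ 13.360000 kN·m

M(16/5) = 334/25 kN·m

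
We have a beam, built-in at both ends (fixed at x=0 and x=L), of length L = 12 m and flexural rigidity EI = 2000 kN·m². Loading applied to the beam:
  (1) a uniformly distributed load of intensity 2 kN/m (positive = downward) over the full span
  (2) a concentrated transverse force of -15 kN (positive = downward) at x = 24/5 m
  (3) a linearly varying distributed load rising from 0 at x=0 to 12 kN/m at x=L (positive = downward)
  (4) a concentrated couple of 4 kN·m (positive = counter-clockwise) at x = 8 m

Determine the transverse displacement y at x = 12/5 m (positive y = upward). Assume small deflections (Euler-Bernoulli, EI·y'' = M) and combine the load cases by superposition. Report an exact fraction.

Load 1 — uniform load w=2 kN/m over full span:
  y_1 = -wx²(L-x)²/(24EI) = -2·(12/5)²·(12-(12/5))²/(24·2000) = -1728/78125 m
Load 2 — point force P=-15 kN at a=24/5 m (b=L-a=36/5):
  y_2 = -Pb²x²(3aL-(3a+b)x)/(6L³EI)  [x≤a] = -(-15)·(36/5)²·(12/5)²·(3·(24/5)·12-(3·(24/5)+(36/5))·(12/5))/(6·12³·2000) = 10206/390625 m
Load 3 — triangular load w₀=12 kN/m (0→w₀ over full span):
  y_3 = -w₀x²(L-x)²(x+2L)/(120LEI) = -12·(12/5)²·(12-(12/5))²·((12/5)+2·12)/(120·12·2000) = -114048/1953125 m
Load 4 — applied couple M₀=4 kN·m at a=8 m (b=L-a=4):
  y_4 = (R_Ax³/6 - M_Ax²/2)/EI  [x≤a] with R_A=4/9, M_A=4/3 = ((4/9)·(12/5)³/6 - (4/3)·(12/5)²/2)/2000 = -22/15625 m
Superposition: y = Σ y_i = -108968/1953125 m ≈ -0.055792 m

y(12/5) = -108968/1953125 m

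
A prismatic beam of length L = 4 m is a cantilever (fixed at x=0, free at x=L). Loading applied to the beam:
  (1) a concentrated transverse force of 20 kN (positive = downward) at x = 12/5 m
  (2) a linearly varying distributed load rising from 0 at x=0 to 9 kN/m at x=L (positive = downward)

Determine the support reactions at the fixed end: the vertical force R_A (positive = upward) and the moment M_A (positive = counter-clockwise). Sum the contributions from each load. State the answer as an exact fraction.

Load 1 — point force P=20 kN at a=12/5 m (b=L-a=8/5):
  R_A = P = 20 kN
  M_A = Pa = 20·(12/5) = 48 kN·m
Load 2 — triangular load w₀=9 kN/m (0→w₀ over full span):
  R_A = w₀L/2 = 9·4/2 = 18 kN
  M_A = w₀L²/3 = 9·4²/3 = 48 kN·m
Superposition: R_A = 38 kN, M_A = 96 kN·m

R_A = 38 kN, M_A = 96 kN·m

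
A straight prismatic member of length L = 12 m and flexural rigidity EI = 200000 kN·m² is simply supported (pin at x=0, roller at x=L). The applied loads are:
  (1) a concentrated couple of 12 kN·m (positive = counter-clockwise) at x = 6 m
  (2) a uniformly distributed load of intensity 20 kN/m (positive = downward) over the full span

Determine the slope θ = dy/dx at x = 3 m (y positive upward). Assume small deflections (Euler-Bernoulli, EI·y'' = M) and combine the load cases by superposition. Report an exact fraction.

θ(3) = -1983/400000 rad

Load 1 — applied couple M₀=12 kN·m at a=6 m (b=L-a=6):
  θ_1 = (M₀x²/(2L)+C₁)/EI  [x≤a] with C₁=M₀(3b²-L²)/(6L)=-6 = (12·3²/(2·12)+(-6))/200000 = -3/400000 rad
Load 2 — uniform load w=20 kN/m over full span:
  θ_2 = -w(L³-6Lx²+4x³)/(24EI) = -20·(12³-6·12·3²+4·3³)/(24·200000) = -99/20000 rad
Superposition: θ = Σ θ_i = -1983/400000 rad ≈ -0.004958 rad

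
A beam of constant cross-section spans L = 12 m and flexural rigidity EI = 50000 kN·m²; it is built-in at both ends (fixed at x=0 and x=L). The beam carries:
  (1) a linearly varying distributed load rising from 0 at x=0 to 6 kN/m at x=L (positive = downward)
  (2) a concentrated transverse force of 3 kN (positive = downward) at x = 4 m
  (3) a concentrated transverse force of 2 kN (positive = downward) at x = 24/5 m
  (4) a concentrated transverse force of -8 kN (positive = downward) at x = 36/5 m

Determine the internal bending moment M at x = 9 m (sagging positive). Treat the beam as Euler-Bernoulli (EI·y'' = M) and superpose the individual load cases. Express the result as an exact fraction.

M(9) = 1619/300 kN·m

Load 1 — triangular load w₀=6 kN/m (0→w₀ over full span):
  M_1 = 3w₀Lx/20 - w₀L²/30 - w₀x³/(6L) = 3·6·12·9/20 - 6·12²/30 - 6·9³/(6·12) = 153/20 kN·m
Load 2 — point force P=3 kN at a=4 m (b=L-a=8):
  M_2 = Pa²(a+3b)(L-x)/L³ - Pa²b/L²  [x>a] = 3·4²·(4+3·8)·(12-9)/12³ - 3·4²·8/12² = -1/3 kN·m
Load 3 — point force P=2 kN at a=24/5 m (b=L-a=36/5):
  M_3 = Pa²(a+3b)(L-x)/L³ - Pa²b/L²  [x>a] = 2·(24/5)²·((24/5)+3·(36/5))·(12-9)/12³ - 2·(24/5)²·(36/5)/12² = -24/125 kN·m
Load 4 — point force P=-8 kN at a=36/5 m (b=L-a=24/5):
  M_4 = Pa²(a+3b)(L-x)/L³ - Pa²b/L²  [x>a] = (-8)·(36/5)²·((36/5)+3·(24/5))·(12-9)/12³ - (-8)·(36/5)²·(24/5)/12² = -216/125 kN·m
Superposition: M = Σ M_i = 1619/300 kN·m ≈ 5.396667 kN·m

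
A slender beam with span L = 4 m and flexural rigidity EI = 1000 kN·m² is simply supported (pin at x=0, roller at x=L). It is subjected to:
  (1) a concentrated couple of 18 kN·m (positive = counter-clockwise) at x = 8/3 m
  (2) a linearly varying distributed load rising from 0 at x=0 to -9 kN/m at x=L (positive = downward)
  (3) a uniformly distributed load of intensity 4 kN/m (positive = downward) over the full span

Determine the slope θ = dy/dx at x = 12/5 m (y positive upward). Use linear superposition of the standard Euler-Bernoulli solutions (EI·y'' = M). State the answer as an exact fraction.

Load 1 — applied couple M₀=18 kN·m at a=8/3 m (b=L-a=4/3):
  θ_1 = (M₀x²/(2L)+C₁)/EI  [x≤a] with C₁=M₀(3b²-L²)/(6L)=-8 = (18·(12/5)²/(2·4)+(-8))/1000 = 31/6250 rad
Load 2 — triangular load w₀=-9 kN/m (0→w₀ over full span):
  θ_2 = -w₀(7L⁴-30L²x²+15x⁴)/(360LEI) = -(-9)·(7·4⁴-30·4²·(12/5)²+15·(12/5)⁴)/(360·4·1000) = -232/78125 rad
Load 3 — uniform load w=4 kN/m over full span:
  θ_3 = -w(L³-6Lx²+4x³)/(24EI) = -4·(4³-6·4·(12/5)²+4·(12/5)³)/(24·1000) = 148/46875 rad
Superposition: θ = Σ θ_i = 2413/468750 rad ≈ 0.005148 rad

θ(12/5) = 2413/468750 rad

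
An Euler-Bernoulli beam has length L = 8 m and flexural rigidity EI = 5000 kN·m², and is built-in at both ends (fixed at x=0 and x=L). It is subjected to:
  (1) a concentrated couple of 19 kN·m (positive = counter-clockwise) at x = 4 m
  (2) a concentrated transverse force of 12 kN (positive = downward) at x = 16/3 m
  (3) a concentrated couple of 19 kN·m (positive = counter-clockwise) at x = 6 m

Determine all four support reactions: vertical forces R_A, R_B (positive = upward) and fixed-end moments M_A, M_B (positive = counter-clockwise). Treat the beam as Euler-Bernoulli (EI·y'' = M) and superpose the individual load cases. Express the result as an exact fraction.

R_A = 5383/576 kN, M_A = 2563/144 kN·m, R_B = 1529/576 kN, M_B = -1877/144 kN·m

Load 1 — applied couple M₀=19 kN·m at a=4 m (b=L-a=4):
  R_A = 6M₀ab/L³ = 6·19·4·4/8³ = 57/16 kN
  M_A = M₀b(2a-b)/L² = 19·4·(2·4-4)/8² = 19/4 kN·m
  R_B = -6M₀ab/L³ = -6·19·4·4/8³ = -57/16 kN
  M_B = M₀a(2b-a)/L² = 19·4·(2·4-4)/8² = 19/4 kN·m
Load 2 — point force P=12 kN at a=16/3 m (b=L-a=8/3):
  R_A = Pb²(3a+b)/L³ = 12·(8/3)²·(3·(16/3)+(8/3))/8³ = 28/9 kN
  M_A = Pab²/L² = 12·(16/3)·(8/3)²/8² = 64/9 kN·m
  R_B = Pa²(a+3b)/L³ = 12·(16/3)²·((16/3)+3·(8/3))/8³ = 80/9 kN
  M_B = -Pa²b/L² = -12·(16/3)²·(8/3)/8² = -128/9 kN·m
Load 3 — applied couple M₀=19 kN·m at a=6 m (b=L-a=2):
  R_A = 6M₀ab/L³ = 6·19·6·2/8³ = 171/64 kN
  M_A = M₀b(2a-b)/L² = 19·2·(2·6-2)/8² = 95/16 kN·m
  R_B = -6M₀ab/L³ = -6·19·6·2/8³ = -171/64 kN
  M_B = M₀a(2b-a)/L² = 19·6·(2·2-6)/8² = -57/16 kN·m
Superposition: R_A = 5383/576 kN, M_A = 2563/144 kN·m, R_B = 1529/576 kN, M_B = -1877/144 kN·m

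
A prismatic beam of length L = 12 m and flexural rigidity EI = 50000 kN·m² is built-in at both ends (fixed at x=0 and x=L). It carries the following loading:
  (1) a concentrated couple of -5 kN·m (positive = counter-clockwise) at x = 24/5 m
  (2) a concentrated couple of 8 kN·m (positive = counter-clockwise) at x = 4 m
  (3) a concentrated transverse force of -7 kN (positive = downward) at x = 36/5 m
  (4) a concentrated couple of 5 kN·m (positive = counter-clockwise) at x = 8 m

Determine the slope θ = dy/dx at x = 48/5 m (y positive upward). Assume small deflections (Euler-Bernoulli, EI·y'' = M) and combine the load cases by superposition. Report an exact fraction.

Load 1 — applied couple M₀=-5 kN·m at a=24/5 m (b=L-a=36/5):
  θ_1 = (R_Ax²/2 - M_Ax - M₀(x-a))/EI  [x>a] with R_A=-3/5, M_A=-3/5 = ((-3/5)·(48/5)²/2 - (-3/5)·(48/5) - (-5)·((48/5)-(24/5)))/50000 = 33/781250 rad
Load 2 — applied couple M₀=8 kN·m at a=4 m (b=L-a=8):
  θ_2 = (R_Ax²/2 - M_Ax - M₀(x-a))/EI  [x>a] with R_A=8/9, M_A=0 = ((8/9)·(48/5)²/2 - 0·(48/5) - 8·((48/5)-4))/50000 = -6/78125 rad
Load 3 — point force P=-7 kN at a=36/5 m (b=L-a=24/5):
  θ_3 = Pa²(L-x)(2bL-(3b+a)(L-x))/(2L³EI)  [x>a] = (-7)·(36/5)²·(12-(48/5))·(2·(24/5)·12-(3·(24/5)+(36/5))·(12-(48/5)))/(2·12³·50000) = -6237/19531250 rad
Load 4 — applied couple M₀=5 kN·m at a=8 m (b=L-a=4):
  θ_4 = (R_Ax²/2 - M_Ax - M₀(x-a))/EI  [x>a] with R_A=5/9, M_A=5/3 = ((5/9)·(48/5)²/2 - (5/3)·(48/5) - 5·((48/5)-8))/50000 = 1/31250 rad
Superposition: θ = Σ θ_i = -6287/19531250 rad ≈ -0.000322 rad

θ(48/5) = -6287/19531250 rad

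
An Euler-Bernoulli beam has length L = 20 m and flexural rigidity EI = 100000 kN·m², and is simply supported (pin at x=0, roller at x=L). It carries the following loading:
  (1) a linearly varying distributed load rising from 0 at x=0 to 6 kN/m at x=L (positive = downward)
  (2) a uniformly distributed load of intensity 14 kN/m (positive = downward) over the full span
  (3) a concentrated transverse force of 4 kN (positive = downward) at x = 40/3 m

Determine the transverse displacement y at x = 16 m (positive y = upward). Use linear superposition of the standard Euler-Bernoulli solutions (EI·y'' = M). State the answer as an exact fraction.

y(16) = -1366288/6328125 m

Load 1 — triangular load w₀=6 kN/m (0→w₀ over full span):
  y_1 = -w₀x(7L⁴-10L²x²+3x⁴)/(360LEI) = -6·16·(7·20⁴-10·20²·16²+3·16⁴)/(360·20·100000) = -3048/78125 m
Load 2 — uniform load w=14 kN/m over full span:
  y_2 = -wx(L³-2Lx²+x³)/(24EI) = -14·16·(20³-2·20·16²+16³)/(24·100000) = -1624/9375 m
Load 3 — point force P=4 kN at a=40/3 m (b=L-a=20/3):
  y_3 = -Pa(L-x)(2Lx-a²-x²)/(6LEI)  [x>a] = -4·(40/3)·(20-16)·(2·20·16-(40/3)²-16²)/(6·20·100000) = -928/253125 m
Superposition: y = Σ y_i = -1366288/6328125 m ≈ -0.215907 m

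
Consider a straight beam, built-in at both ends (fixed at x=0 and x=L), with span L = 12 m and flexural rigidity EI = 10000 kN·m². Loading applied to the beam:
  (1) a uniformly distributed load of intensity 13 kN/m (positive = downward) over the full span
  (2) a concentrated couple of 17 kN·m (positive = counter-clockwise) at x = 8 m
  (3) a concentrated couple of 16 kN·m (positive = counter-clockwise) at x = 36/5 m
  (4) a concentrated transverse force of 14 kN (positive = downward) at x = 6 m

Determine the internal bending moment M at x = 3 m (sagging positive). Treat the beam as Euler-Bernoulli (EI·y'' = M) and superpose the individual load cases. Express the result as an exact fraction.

M(3) = 1007/50 kN·m

Load 1 — uniform load w=13 kN/m over full span:
  M_1 = wLx/2 - wL²/12 - wx²/2 = 13·12·3/2 - 13·12²/12 - 13·3²/2 = 39/2 kN·m
Load 2 — applied couple M₀=17 kN·m at a=8 m (b=L-a=4):
  M_2 = R_Ax - M_A  [x≤a] with R_A=17/9, M_A=17/3 = (17/9)·3 - (17/3) = 0 kN·m
Load 3 — applied couple M₀=16 kN·m at a=36/5 m (b=L-a=24/5):
  M_3 = R_Ax - M_A  [x≤a] with R_A=48/25, M_A=128/25 = (48/25)·3 - (128/25) = 16/25 kN·m
Load 4 — point force P=14 kN at a=6 m (b=L-a=6):
  M_4 = Pb²(3a+b)x/L³ - Pab²/L²  [x≤a] = 14·6²·(3·6+6)·3/12³ - 14·6·6²/12² = 0 kN·m
Superposition: M = Σ M_i = 1007/50 kN·m ≈ 20.140000 kN·m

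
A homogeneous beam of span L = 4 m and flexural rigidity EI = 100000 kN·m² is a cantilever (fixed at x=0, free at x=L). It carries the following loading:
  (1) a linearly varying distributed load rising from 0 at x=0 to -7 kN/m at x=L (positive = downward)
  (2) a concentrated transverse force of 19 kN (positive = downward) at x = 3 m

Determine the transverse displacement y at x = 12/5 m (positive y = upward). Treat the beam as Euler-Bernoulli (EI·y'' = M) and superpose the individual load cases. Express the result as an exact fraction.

Load 1 — triangular load w₀=-7 kN/m (0→w₀ over full span):
  y_1 = (w₀Lx³/12-w₀L²x²/6-w₀x⁵/(120L))/EI = ((-7)·4·(12/5)³/12-(-7)·4²·(12/5)²/6-(-7)·(12/5)⁵/(120·4))/100000 = 37317/48828125 m
Load 2 — point force P=19 kN at a=3 m (b=L-a=1):
  y_2 = -Px²(3a-x)/(6EI)  [x≤a] = -19·(12/5)²·(3·3-(12/5))/(6·100000) = -1881/1562500 m
Superposition: y = Σ y_i = -85857/195312500 m ≈ -0.000440 m

y(12/5) = -85857/195312500 m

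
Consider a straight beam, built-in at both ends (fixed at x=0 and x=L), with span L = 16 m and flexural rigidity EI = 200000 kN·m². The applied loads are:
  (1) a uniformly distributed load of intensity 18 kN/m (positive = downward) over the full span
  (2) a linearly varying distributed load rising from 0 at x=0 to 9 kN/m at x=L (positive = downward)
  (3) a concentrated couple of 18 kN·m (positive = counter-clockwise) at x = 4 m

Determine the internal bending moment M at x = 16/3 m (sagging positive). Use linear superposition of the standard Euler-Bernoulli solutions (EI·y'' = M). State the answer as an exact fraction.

Load 1 — uniform load w=18 kN/m over full span:
  M_1 = wLx/2 - wL²/12 - wx²/2 = 18·16·(16/3)/2 - 18·16²/12 - 18·(16/3)²/2 = 128 kN·m
Load 2 — triangular load w₀=9 kN/m (0→w₀ over full span):
  M_2 = 3w₀Lx/20 - w₀L²/30 - w₀x³/(6L) = 3·9·16·(16/3)/20 - 9·16²/30 - 9·(16/3)³/(6·16) = 1088/45 kN·m
Load 3 — applied couple M₀=18 kN·m at a=4 m (b=L-a=12):
  M_3 = R_Ax - M_A - M₀  [x>a] with R_A=81/64, M_A=-27/8 = (81/64)·(16/3) - (-27/8) - 18 = -63/8 kN·m
Superposition: M = Σ M_i = 51949/360 kN·m ≈ 144.302778 kN·m

M(16/3) = 51949/360 kN·m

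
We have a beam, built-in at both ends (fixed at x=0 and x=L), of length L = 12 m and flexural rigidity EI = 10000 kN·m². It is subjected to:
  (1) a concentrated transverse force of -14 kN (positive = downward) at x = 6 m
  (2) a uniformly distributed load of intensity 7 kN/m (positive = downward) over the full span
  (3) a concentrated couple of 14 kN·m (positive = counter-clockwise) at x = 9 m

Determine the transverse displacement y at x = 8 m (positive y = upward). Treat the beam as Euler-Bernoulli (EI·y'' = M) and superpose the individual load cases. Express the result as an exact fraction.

y(8) = -7/300 m

Load 1 — point force P=-14 kN at a=6 m (b=L-a=6):
  y_1 = -Pa²(L-x)²(3bL-(3b+a)(L-x))/(6L³EI)  [x>a] = -(-14)·6²·(12-8)²·(3·6·12-(3·6+6)·(12-8))/(6·12³·10000) = 7/750 m
Load 2 — uniform load w=7 kN/m over full span:
  y_2 = -wx²(L-x)²/(24EI) = -7·8²·(12-8)²/(24·10000) = -56/1875 m
Load 3 — applied couple M₀=14 kN·m at a=9 m (b=L-a=3):
  y_3 = (R_Ax³/6 - M_Ax²/2)/EI  [x≤a] with R_A=21/16, M_A=35/8 = ((21/16)·8³/6 - (35/8)·8²/2)/10000 = -7/2500 m
Superposition: y = Σ y_i = -7/300 m ≈ -0.023333 m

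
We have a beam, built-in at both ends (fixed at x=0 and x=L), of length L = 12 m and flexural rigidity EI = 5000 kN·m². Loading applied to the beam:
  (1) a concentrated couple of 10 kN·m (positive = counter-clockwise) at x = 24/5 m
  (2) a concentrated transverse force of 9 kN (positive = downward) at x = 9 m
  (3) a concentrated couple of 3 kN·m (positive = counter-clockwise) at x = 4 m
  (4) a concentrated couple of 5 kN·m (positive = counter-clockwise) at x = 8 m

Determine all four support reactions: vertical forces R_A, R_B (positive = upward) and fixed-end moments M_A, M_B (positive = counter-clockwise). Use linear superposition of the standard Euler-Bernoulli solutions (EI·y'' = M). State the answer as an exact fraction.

Load 1 — applied couple M₀=10 kN·m at a=24/5 m (b=L-a=36/5):
  R_A = 6M₀ab/L³ = 6·10·(24/5)·(36/5)/12³ = 6/5 kN
  M_A = M₀b(2a-b)/L² = 10·(36/5)·(2·(24/5)-(36/5))/12² = 6/5 kN·m
  R_B = -6M₀ab/L³ = -6·10·(24/5)·(36/5)/12³ = -6/5 kN
  M_B = M₀a(2b-a)/L² = 10·(24/5)·(2·(36/5)-(24/5))/12² = 16/5 kN·m
Load 2 — point force P=9 kN at a=9 m (b=L-a=3):
  R_A = Pb²(3a+b)/L³ = 9·3²·(3·9+3)/12³ = 45/32 kN
  M_A = Pab²/L² = 9·9·3²/12² = 81/16 kN·m
  R_B = Pa²(a+3b)/L³ = 9·9²·(9+3·3)/12³ = 243/32 kN
  M_B = -Pa²b/L² = -9·9²·3/12² = -243/16 kN·m
Load 3 — applied couple M₀=3 kN·m at a=4 m (b=L-a=8):
  R_A = 6M₀ab/L³ = 6·3·4·8/12³ = 1/3 kN
  M_A = M₀b(2a-b)/L² = 3·8·(2·4-8)/12² = 0 kN·m
  R_B = -6M₀ab/L³ = -6·3·4·8/12³ = -1/3 kN
  M_B = M₀a(2b-a)/L² = 3·4·(2·8-4)/12² = 1 kN·m
Load 4 — applied couple M₀=5 kN·m at a=8 m (b=L-a=4):
  R_A = 6M₀ab/L³ = 6·5·8·4/12³ = 5/9 kN
  M_A = M₀b(2a-b)/L² = 5·4·(2·8-4)/12² = 5/3 kN·m
  R_B = -6M₀ab/L³ = -6·5·8·4/12³ = -5/9 kN
  M_B = M₀a(2b-a)/L² = 5·8·(2·4-8)/12² = 0 kN·m
Superposition: R_A = 5033/1440 kN, M_A = 1903/240 kN·m, R_B = 7927/1440 kN, M_B = -879/80 kN·m

R_A = 5033/1440 kN, M_A = 1903/240 kN·m, R_B = 7927/1440 kN, M_B = -879/80 kN·m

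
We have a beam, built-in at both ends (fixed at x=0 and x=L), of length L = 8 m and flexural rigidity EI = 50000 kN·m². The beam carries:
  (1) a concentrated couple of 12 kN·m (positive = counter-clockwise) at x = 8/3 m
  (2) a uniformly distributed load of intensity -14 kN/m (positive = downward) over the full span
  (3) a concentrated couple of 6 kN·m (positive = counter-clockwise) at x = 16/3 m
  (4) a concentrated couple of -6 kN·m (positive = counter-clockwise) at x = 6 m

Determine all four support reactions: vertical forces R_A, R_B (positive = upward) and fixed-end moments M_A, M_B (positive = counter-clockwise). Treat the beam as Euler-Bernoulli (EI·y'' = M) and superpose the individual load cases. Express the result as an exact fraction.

Load 1 — applied couple M₀=12 kN·m at a=8/3 m (b=L-a=16/3):
  R_A = 6M₀ab/L³ = 6·12·(8/3)·(16/3)/8³ = 2 kN
  M_A = M₀b(2a-b)/L² = 12·(16/3)·(2·(8/3)-(16/3))/8² = 0 kN·m
  R_B = -6M₀ab/L³ = -6·12·(8/3)·(16/3)/8³ = -2 kN
  M_B = M₀a(2b-a)/L² = 12·(8/3)·(2·(16/3)-(8/3))/8² = 4 kN·m
Load 2 — uniform load w=-14 kN/m over full span:
  R_A = wL/2 = (-14)·8/2 = -56 kN
  M_A = wL²/12 = (-14)·8²/12 = -224/3 kN·m
  R_B = wL/2 = (-14)·8/2 = -56 kN
  M_B = -wL²/12 = -(-14)·8²/12 = 224/3 kN·m
Load 3 — applied couple M₀=6 kN·m at a=16/3 m (b=L-a=8/3):
  R_A = 6M₀ab/L³ = 6·6·(16/3)·(8/3)/8³ = 1 kN
  M_A = M₀b(2a-b)/L² = 6·(8/3)·(2·(16/3)-(8/3))/8² = 2 kN·m
  R_B = -6M₀ab/L³ = -6·6·(16/3)·(8/3)/8³ = -1 kN
  M_B = M₀a(2b-a)/L² = 6·(16/3)·(2·(8/3)-(16/3))/8² = 0 kN·m
Load 4 — applied couple M₀=-6 kN·m at a=6 m (b=L-a=2):
  R_A = 6M₀ab/L³ = 6·(-6)·6·2/8³ = -27/32 kN
  M_A = M₀b(2a-b)/L² = (-6)·2·(2·6-2)/8² = -15/8 kN·m
  R_B = -6M₀ab/L³ = -6·(-6)·6·2/8³ = 27/32 kN
  M_B = M₀a(2b-a)/L² = (-6)·6·(2·2-6)/8² = 9/8 kN·m
Superposition: R_A = -1723/32 kN, M_A = -1789/24 kN·m, R_B = -1861/32 kN, M_B = 1915/24 kN·m

R_A = -1723/32 kN, M_A = -1789/24 kN·m, R_B = -1861/32 kN, M_B = 1915/24 kN·m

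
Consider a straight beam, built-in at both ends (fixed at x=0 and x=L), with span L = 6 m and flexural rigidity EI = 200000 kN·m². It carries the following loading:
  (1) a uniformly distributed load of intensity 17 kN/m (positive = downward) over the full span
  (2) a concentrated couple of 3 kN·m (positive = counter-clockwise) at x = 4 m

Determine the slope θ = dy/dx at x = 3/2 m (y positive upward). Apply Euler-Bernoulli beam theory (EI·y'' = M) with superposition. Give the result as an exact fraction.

Load 1 — uniform load w=17 kN/m over full span:
  θ_1 = -wx(L-x)(L-2x)/(12EI) = -17·(3/2)·(6-(3/2))·(6-2·(3/2))/(12·200000) = -459/3200000 rad
Load 2 — applied couple M₀=3 kN·m at a=4 m (b=L-a=2):
  θ_2 = (R_Ax²/2 - M_Ax)/EI  [x≤a] with R_A=2/3, M_A=1 = ((2/3)·(3/2)²/2 - 1·(3/2))/200000 = -3/800000 rad
Superposition: θ = Σ θ_i = -471/3200000 rad ≈ -0.000147 rad

θ(3/2) = -471/3200000 rad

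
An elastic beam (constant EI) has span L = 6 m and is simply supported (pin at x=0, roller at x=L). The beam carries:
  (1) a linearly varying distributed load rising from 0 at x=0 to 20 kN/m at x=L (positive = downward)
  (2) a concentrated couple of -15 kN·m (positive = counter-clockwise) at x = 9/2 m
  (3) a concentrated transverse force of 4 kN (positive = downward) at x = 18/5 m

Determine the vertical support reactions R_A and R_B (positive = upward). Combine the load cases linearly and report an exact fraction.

Load 1 — triangular load w₀=20 kN/m (0→w₀ over full span):
  R_A = w₀L/6 = 20·6/6 = 20 kN
  R_B = w₀L/3 = 20·6/3 = 40 kN
Load 2 — applied couple M₀=-15 kN·m at a=9/2 m (b=L-a=3/2):
  R_A = M₀/L = (-15)/6 = -5/2 kN
  R_B = -M₀/L = -(-15)/6 = 5/2 kN
Load 3 — point force P=4 kN at a=18/5 m (b=L-a=12/5):
  R_A = Pb/L = 4·(12/5)/6 = 8/5 kN
  R_B = Pa/L = 4·(18/5)/6 = 12/5 kN
Superposition: R_A = 191/10 kN, R_B = 449/10 kN

R_A = 191/10 kN, R_B = 449/10 kN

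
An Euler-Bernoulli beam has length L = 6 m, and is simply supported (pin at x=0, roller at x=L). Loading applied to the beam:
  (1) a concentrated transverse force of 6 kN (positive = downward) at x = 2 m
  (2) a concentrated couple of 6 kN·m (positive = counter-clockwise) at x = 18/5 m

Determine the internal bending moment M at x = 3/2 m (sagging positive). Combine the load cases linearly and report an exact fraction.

M(3/2) = 15/2 kN·m

Load 1 — point force P=6 kN at a=2 m (b=L-a=4):
  M_1 = Pbx/L  [x≤a] = 6·4·(3/2)/6 = 6 kN·m
Load 2 — applied couple M₀=6 kN·m at a=18/5 m (b=L-a=12/5):
  M_2 = M₀x/L  [x≤a] = 6·(3/2)/6 = 3/2 kN·m
Superposition: M = Σ M_i = 15/2 kN·m ≈ 7.500000 kN·m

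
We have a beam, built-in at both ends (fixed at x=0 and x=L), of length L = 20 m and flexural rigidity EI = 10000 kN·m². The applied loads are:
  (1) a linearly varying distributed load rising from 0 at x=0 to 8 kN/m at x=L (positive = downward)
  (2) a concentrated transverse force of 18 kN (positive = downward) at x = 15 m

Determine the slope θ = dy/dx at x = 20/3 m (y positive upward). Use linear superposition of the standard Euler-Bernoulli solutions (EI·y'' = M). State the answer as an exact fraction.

Load 1 — triangular load w₀=8 kN/m (0→w₀ over full span):
  θ_1 = -w₀(2x(L-x)(L-2x)(x+2L)+x²(L-x)²)/(120LEI) = -8·(2·(20/3)·(20-(20/3))·(20-2·(20/3))·((20/3)+2·20)+(20/3)²·(20-(20/3))²)/(120·20·10000) = -128/6075 rad
Load 2 — point force P=18 kN at a=15 m (b=L-a=5):
  θ_2 = -Pb²x(2aL-(3a+b)x)/(2L³EI)  [x≤a] = -18·5²·(20/3)·(2·15·20-(3·15+5)·(20/3))/(2·20³·10000) = -1/200 rad
Superposition: θ = Σ θ_i = -1267/48600 rad ≈ -0.026070 rad

θ(20/3) = -1267/48600 rad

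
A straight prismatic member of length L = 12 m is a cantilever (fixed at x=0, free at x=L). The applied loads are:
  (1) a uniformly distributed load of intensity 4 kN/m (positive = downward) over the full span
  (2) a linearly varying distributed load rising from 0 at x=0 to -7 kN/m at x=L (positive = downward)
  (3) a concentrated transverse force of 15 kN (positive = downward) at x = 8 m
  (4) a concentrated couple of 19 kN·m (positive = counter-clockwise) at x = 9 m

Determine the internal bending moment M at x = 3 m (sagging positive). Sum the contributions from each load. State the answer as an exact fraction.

M(3) = -43/8 kN·m

Load 1 — uniform load w=4 kN/m over full span:
  M_1 = -w(L-x)²/2 = -4·(12-3)²/2 = -162 kN·m
Load 2 — triangular load w₀=-7 kN/m (0→w₀ over full span):
  M_2 = w₀Lx/2 - w₀L²/3 - w₀x³/(6L) = (-7)·12·3/2 - (-7)·12²/3 - (-7)·3³/(6·12) = 1701/8 kN·m
Load 3 — point force P=15 kN at a=8 m (b=L-a=4):
  M_3 = -P(a-x)  [x≤a] = -15·(8-3) = -75 kN·m
Load 4 — applied couple M₀=19 kN·m at a=9 m (b=L-a=3):
  M_4 = M₀  [x≤a] = 19 = 19 kN·m
Superposition: M = Σ M_i = -43/8 kN·m ≈ -5.375000 kN·m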